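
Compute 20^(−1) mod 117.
20^(−1) ≡ 41 (mod 117)

Apply the extended Euclidean algorithm to (117, 20), tracking rows (r, s, t) with s·117 + t·20 = r. Each division r_prev = q·r_cur + r_new produces the new row as (previous row) − q·(current row):
  row A: (117, 1, 0)   [1·117 + 0·20 = 117]
  row B: (20, 0, 1)   [0·117 + 1·20 = 20]
  117 = 5·20 + 17   → row C = row A − 5·row B = (17, 1, −5)   [check: 1·117 − 5·20 = 17]
  20 = 1·17 + 3   → row D = row B − 1·row C = (3, −1, 6)   [check: −1·117 + 6·20 = 3]
  17 = 5·3 + 2   → row E = row C − 5·row D = (2, 6, −35)   [check: 6·117 − 35·20 = 2]
  3 = 1·2 + 1   → row F = row D − 1·row E = (1, −7, 41)   [check: −7·117 + 41·20 = 1]
  2 = 2·1 + 0   → remainder 0, stop. gcd = 1 (last nonzero row F).
The gcd is 1, so 20 is invertible mod 117. The last nonzero row gives −7·117 + 41·20 = 1, so t = 41. So 20^(−1) ≡ 41 (mod 117). Verify: 20 · 41 = 820 ≡ 1 (mod 117). ✓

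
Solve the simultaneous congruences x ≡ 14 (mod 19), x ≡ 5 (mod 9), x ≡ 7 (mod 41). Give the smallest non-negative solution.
x ≡ 6854 (mod 7011); the representative in [0, 7011) is 6854

The moduli 19, 9, 41 are pairwise coprime, so by the CRT there is a unique solution mod 19·9·41 = 7011.
Solve by successive substitution. Start with x ≡ 14 (mod 19).
  Combine with x ≡ 5 (mod 9): write x = 14 + 19·t and require 14 + 19·t ≡ 5 (mod 9), i.e. 19·t ≡ 5 − 14 ≡ 0 (mod 9). Since 19^(−1) ≡ 1 (mod 9) (19 ≡ 1 (mod 9)), t ≡ 1·0 ≡ 0 (mod 9). So x ≡ 14 + 19·0 = 14 (mod 171).
  Combine with x ≡ 7 (mod 41): write x = 14 + 171·t and require 14 + 171·t ≡ 7 (mod 41), i.e. 171·t ≡ 7 − 14 ≡ 34 (mod 41). Since 171^(−1) ≡ 6 (mod 41) (171 ≡ 7 (mod 41)), t ≡ 6·34 ≡ 40 (mod 41). So x ≡ 14 + 171·40 = 6854 (mod 7011).
Unique solution in [0, 7011): x = 6854.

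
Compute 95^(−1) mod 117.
Apply the extended Euclidean algorithm to (117, 95), tracking rows (r, s, t) with s·117 + t·95 = r. Each division r_prev = q·r_cur + r_new produces the new row as (previous row) − q·(current row):
  row A: (117, 1, 0)   [1·117 + 0·95 = 117]
  row B: (95, 0, 1)   [0·117 + 1·95 = 95]
  117 = 1·95 + 22   → row C = row A − 1·row B = (22, 1, −1)   [check: 1·117 − 1·95 = 22]
  95 = 4·22 + 7   → row D = row B − 4·row C = (7, −4, 5)   [check: −4·117 + 5·95 = 7]
  22 = 3·7 + 1   → row E = row C − 3·row D = (1, 13, −16)   [check: 13·117 − 16·95 = 1]
  7 = 7·1 + 0   → remainder 0, stop. gcd = 1 (last nonzero row E).
The gcd is 1, so 95 is invertible mod 117. The last nonzero row gives 13·117 − 16·95 = 1, so t = −16. So 95^(−1) ≡ −16 ≡ 101 (mod 117). Verify: 95 · 101 = 9595 ≡ 1 (mod 117). ✓

Final answer: 95^(−1) ≡ 101 (mod 117)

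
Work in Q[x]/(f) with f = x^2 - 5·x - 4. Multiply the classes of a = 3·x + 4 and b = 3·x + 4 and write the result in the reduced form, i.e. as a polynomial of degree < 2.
First multiply in Q[x] without reducing: a · b = 9·x^2 + 24·x + 16. Now divide by f(x) = x^2 - 5·x - 4, eliminating the leading term at each step:
  leading term 9·x^2: subtract (9)·f(x) = 9·x^2 - 45·x - 36, leaving 69·x + 52
The degree is now < 2, so this is the remainder. Hence a · b ≡ 69·x + 52 in Q[x]/(f).

Final answer: a · b ≡ 69·x + 52 (mod f(x))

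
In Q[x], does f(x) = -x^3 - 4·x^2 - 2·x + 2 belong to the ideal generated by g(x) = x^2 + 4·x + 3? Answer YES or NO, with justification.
In Q[x] the ideal (g) consists of all multiples of g, so f ∈ (g) iff g | f, i.e. iff the remainder of f on division by g is 0. Divide f by g (g is monic, so eliminate the leading term of the running remainder at each step):
  leading term -x^3: subtract (-x)·g(x) = -x^3 - 4·x^2 - 3·x, leaving x + 2
The remainder r(x) = x + 2 ≠ 0 (and deg r < deg g), so g ∤ f, i.e. f ∉ (g).

Final answer: NO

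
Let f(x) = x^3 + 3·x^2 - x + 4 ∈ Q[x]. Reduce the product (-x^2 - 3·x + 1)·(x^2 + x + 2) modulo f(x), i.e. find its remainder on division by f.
a · b ≡ -2·x^2 - 2·x + 6 (mod f(x))

First multiply in Q[x] without reducing: a · b = -x^4 - 4·x^3 - 4·x^2 - 5·x + 2. Now divide by f(x) = x^3 + 3·x^2 - x + 4, eliminating the leading term at each step:
  leading term -x^4: subtract (-x)·f(x) = -x^4 - 3·x^3 + x^2 - 4·x, leaving -x^3 - 5·x^2 - x + 2
  leading term -x^3: subtract (-1)·f(x) = -x^3 - 3·x^2 + x - 4, leaving -2·x^2 - 2·x + 6
The degree is now < 3, so this is the remainder. Hence a · b ≡ -2·x^2 - 2·x + 6 in Q[x]/(f).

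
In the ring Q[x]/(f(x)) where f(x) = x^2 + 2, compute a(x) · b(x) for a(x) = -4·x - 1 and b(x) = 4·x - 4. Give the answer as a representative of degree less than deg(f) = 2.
First multiply in Q[x] without reducing: a · b = -16·x^2 + 12·x + 4. Now divide by f(x) = x^2 + 2, eliminating the leading term at each step:
  leading term -16·x^2: subtract (-16)·f(x) = -16·x^2 - 32, leaving 12·x + 36
The degree is now < 2, so this is the remainder. Hence a · b ≡ 12·x + 36 in Q[x]/(f).

Final answer: a · b ≡ 12·x + 36 (mod f(x))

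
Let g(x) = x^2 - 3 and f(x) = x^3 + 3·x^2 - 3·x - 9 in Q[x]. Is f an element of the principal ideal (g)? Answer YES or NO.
In Q[x] the ideal (g) consists of all multiples of g, so f ∈ (g) iff g | f, i.e. iff the remainder of f on division by g is 0. Divide f by g (g is monic, so eliminate the leading term of the running remainder at each step):
  leading term x^3: subtract (x)·g(x) = x^3 - 3·x, leaving 3·x^2 - 9
  leading term 3·x^2: subtract (3)·g(x) = 3·x^2 - 9, leaving 0
The remainder is 0, so f(x) = g(x) · h(x) with h(x) = x + 3. Hence g | f, i.e. f ∈ (g).

Final answer: YES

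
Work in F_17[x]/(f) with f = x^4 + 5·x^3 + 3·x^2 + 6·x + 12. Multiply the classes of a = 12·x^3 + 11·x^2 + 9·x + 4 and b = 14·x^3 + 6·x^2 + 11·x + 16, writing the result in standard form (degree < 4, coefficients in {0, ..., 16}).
a · b ≡ 16·x^3 + 12·x^2 + 8·x + 13 (mod f(x))

Multiply as integer polynomials: a · b = 168·x^6 + 226·x^5 + 324·x^4 + 423·x^3 + 299·x^2 + 188·x + 64. Reducing coefficients mod 17: a · b ≡ 15·x^6 + 5·x^5 + x^4 + 15·x^3 + 10·x^2 + x + 13. Now divide by f(x) = x^4 + 5·x^3 + 3·x^2 + 6·x + 12 in F_17[x], eliminating the leading term at each step:
  leading term 15·x^6: subtract (15·x^2)·f(x) = 15·x^6 + 7·x^5 + 11·x^4 + 5·x^3 + 10·x^2, leaving 15·x^5 + 7·x^4 + 10·x^3 + x + 13 (coefficients mod 17)
  leading term 15·x^5: subtract (15·x)·f(x) = 15·x^5 + 7·x^4 + 11·x^3 + 5·x^2 + 10·x, leaving 16·x^3 + 12·x^2 + 8·x + 13 (coefficients mod 17)
The degree is now < 4, so this is the remainder. Hence a · b ≡ 16·x^3 + 12·x^2 + 8·x + 13 in F_17[x]/(f).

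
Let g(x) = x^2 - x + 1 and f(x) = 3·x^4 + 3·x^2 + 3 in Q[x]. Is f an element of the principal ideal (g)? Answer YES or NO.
In Q[x] the ideal (g) consists of all multiples of g, so f ∈ (g) iff g | f, i.e. iff the remainder of f on division by g is 0. Divide f by g (g is monic, so eliminate the leading term of the running remainder at each step):
  leading term 3·x^4: subtract (3·x^2)·g(x) = 3·x^4 - 3·x^3 + 3·x^2, leaving 3·x^3 + 3
  leading term 3·x^3: subtract (3·x)·g(x) = 3·x^3 - 3·x^2 + 3·x, leaving 3·x^2 - 3·x + 3
  leading term 3·x^2: subtract (3)·g(x) = 3·x^2 - 3·x + 3, leaving 0
The remainder is 0, so f(x) = g(x) · h(x) with h(x) = 3·x^2 + 3·x + 3. Hence g | f, i.e. f ∈ (g).

Final answer: YES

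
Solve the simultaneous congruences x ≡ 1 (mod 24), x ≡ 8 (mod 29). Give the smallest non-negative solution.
x ≡ 385 (mod 696); the representative in [0, 696) is 385

The moduli 24, 29 are pairwise coprime, so by the CRT there is a unique solution mod 24·29 = 696.
Solve by successive substitution. Start with x ≡ 1 (mod 24).
  Combine with x ≡ 8 (mod 29): write x = 1 + 24·t and require 1 + 24·t ≡ 8 (mod 29), i.e. 24·t ≡ 8 − 1 ≡ 7 (mod 29). Since 24^(−1) ≡ 23 (mod 29), t ≡ 23·7 ≡ 16 (mod 29). So x ≡ 1 + 24·16 = 385 (mod 696).
Unique solution in [0, 696): x = 385.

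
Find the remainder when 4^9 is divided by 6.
Use repeated squaring. Binary(9) = 1001. Walk through the bits of the exponent 9 left-to-right: at each bit after the leading one, square the running value, then multiply by 4 if the bit is 1 (always reducing mod 6):
  bit 1 = 1 (leading): start with 4.
  bit 2 = 0: square 4^2 = 16 ≡ 4 (mod 6).
  bit 3 = 0: square 4^2 = 16 ≡ 4 (mod 6).
  bit 4 = 1: square 4^2 = 16 ≡ 4; bit is 1, so multiply 4·4 = 16 ≡ 4 (mod 6).
Final value: 4^9 ≡ 4 (mod 6).

Final answer: 4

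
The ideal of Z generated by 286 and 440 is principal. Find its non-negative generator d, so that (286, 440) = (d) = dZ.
(286, 440) = (22); d = 22

In the PID Z, (a, b) is generated by gcd(a, b). Compute gcd(440, 286) with the extended Euclidean algorithm, tracking rows (r, s, t) with s·440 + t·286 = r:
  row A: (440, 1, 0)   [1·440 + 0·286 = 440]
  row B: (286, 0, 1)   [0·440 + 1·286 = 286]
  440 = 1·286 + 154   → row C = row A − 1·row B = (154, 1, −1)   [check: 1·440 − 1·286 = 154]
  286 = 1·154 + 132   → row D = row B − 1·row C = (132, −1, 2)   [check: −1·440 + 2·286 = 132]
  154 = 1·132 + 22   → row E = row C − 1·row D = (22, 2, −3)   [check: 2·440 − 3·286 = 22]
  132 = 6·22 + 0   → remainder 0, stop. gcd = 22 (last nonzero row E).
So gcd(286, 440) = 22, with Bézout identity 2·440 − 3·286 = 22. Containment (⊇): the Bézout identity exhibits 22 as an element of (286, 440), giving (22) ⊆ (286, 440). Containment (⊆): since 22 | 286 and 22 | 440 (286 = 22·13, 440 = 22·20), every Z-linear combination of 286 and 440 is divisible by 22, so (286, 440) ⊆ (22). Therefore (286, 440) = (22), d = 22.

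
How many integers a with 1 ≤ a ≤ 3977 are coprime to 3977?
The number of a ∈ {1, ..., 3977} with gcd(a, 3977) = 1 is by definition Euler's totient φ(3977). φ is multiplicative, with φ(p^e) = p^e − p^(e−1). Factorise 3977 = 41 · 97. Then
  φ(3977) = (41 − 1) · (97 − 1) = 40 · 96 = 3840.
So there are 3840 such integers.

Final answer: 3840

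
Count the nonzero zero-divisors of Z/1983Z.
Z/1983Z has 662 nonzero zero-divisors

In Z/1983Z each nonzero element is either a unit (gcd with 1983 is 1) or a zero-divisor (gcd > 1). The number of units is φ(1983): factorise 1983 = 3 · 661, so φ(1983) = (3 − 1) · (661 − 1) = 2 · 660 = 1320. The nonzero elements number 1983 − 1 = 1982. Hence the nonzero zero-divisors number 1982 − 1320 = 662.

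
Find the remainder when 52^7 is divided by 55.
Use repeated squaring. Binary(7) = 111. Walk through the bits of the exponent 7 left-to-right: at each bit after the leading one, square the running value, then multiply by 52 if the bit is 1 (always reducing mod 55):
  bit 1 = 1 (leading): start with 52.
  bit 2 = 1: square 52^2 = 2704 ≡ 9; bit is 1, so multiply 9·52 = 468 ≡ 28 (mod 55).
  bit 3 = 1: square 28^2 = 784 ≡ 14; bit is 1, so multiply 14·52 = 728 ≡ 13 (mod 55).
Final value: 52^7 ≡ 13 (mod 55).

Final answer: 13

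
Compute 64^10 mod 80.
Use repeated squaring. Binary(10) = 1010. Walk through the bits of the exponent 10 left-to-right: at each bit after the leading one, square the running value, then multiply by 64 if the bit is 1 (always reducing mod 80):
  bit 1 = 1 (leading): start with 64.
  bit 2 = 0: square 64^2 = 4096 ≡ 16 (mod 80).
  bit 3 = 1: square 16^2 = 256 ≡ 16; bit is 1, so multiply 16·64 = 1024 ≡ 64 (mod 80).
  bit 4 = 0: square 64^2 = 4096 ≡ 16 (mod 80).
Final value: 64^10 ≡ 16 (mod 80).

Final answer: 16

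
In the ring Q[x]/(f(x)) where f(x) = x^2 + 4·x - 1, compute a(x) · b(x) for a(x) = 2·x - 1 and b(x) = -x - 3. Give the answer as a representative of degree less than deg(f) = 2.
First multiply in Q[x] without reducing: a · b = -2·x^2 - 5·x + 3. Now divide by f(x) = x^2 + 4·x - 1, eliminating the leading term at each step:
  leading term -2·x^2: subtract (-2)·f(x) = -2·x^2 - 8·x + 2, leaving 3·x + 1
The degree is now < 2, so this is the remainder. Hence a · b ≡ 3·x + 1 in Q[x]/(f).

Final answer: a · b ≡ 3·x + 1 (mod f(x))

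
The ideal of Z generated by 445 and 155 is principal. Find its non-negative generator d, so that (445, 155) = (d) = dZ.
In the PID Z, (a, b) is generated by gcd(a, b). Compute gcd(445, 155) with the extended Euclidean algorithm, tracking rows (r, s, t) with s·445 + t·155 = r:
  row A: (445, 1, 0)   [1·445 + 0·155 = 445]
  row B: (155, 0, 1)   [0·445 + 1·155 = 155]
  445 = 2·155 + 135   → row C = row A − 2·row B = (135, 1, −2)   [check: 1·445 − 2·155 = 135]
  155 = 1·135 + 20   → row D = row B − 1·row C = (20, −1, 3)   [check: −1·445 + 3·155 = 20]
  135 = 6·20 + 15   → row E = row C − 6·row D = (15, 7, −20)   [check: 7·445 − 20·155 = 15]
  20 = 1·15 + 5   → row F = row D − 1·row E = (5, −8, 23)   [check: −8·445 + 23·155 = 5]
  15 = 3·5 + 0   → remainder 0, stop. gcd = 5 (last nonzero row F).
So gcd(445, 155) = 5, with Bézout identity −8·445 + 23·155 = 5. Containment (⊇): the Bézout identity exhibits 5 as an element of (445, 155), giving (5) ⊆ (445, 155). Containment (⊆): since 5 | 445 and 5 | 155 (445 = 5·89, 155 = 5·31), every Z-linear combination of 445 and 155 is divisible by 5, so (445, 155) ⊆ (5). Therefore (445, 155) = (5), d = 5.

Final answer: (445, 155) = (5); d = 5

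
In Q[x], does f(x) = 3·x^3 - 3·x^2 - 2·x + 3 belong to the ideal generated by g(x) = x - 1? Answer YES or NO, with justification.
NO

In Q[x] the ideal (g) consists of all multiples of g, so f ∈ (g) iff g | f, i.e. iff the remainder of f on division by g is 0. Divide f by g (g is monic, so eliminate the leading term of the running remainder at each step):
  leading term 3·x^3: subtract (3·x^2)·g(x) = 3·x^3 - 3·x^2, leaving 3 - 2·x
  leading term -2·x: subtract (-2)·g(x) = 2 - 2·x, leaving 1
The remainder r(x) = 1 ≠ 0 (and deg r < deg g), so g ∤ f, i.e. f ∉ (g).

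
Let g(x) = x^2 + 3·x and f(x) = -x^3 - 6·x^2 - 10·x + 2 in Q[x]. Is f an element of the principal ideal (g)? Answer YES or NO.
In Q[x] the ideal (g) consists of all multiples of g, so f ∈ (g) iff g | f, i.e. iff the remainder of f on division by g is 0. Divide f by g (g is monic, so eliminate the leading term of the running remainder at each step):
  leading term -x^3: subtract (-x)·g(x) = -x^3 - 3·x^2, leaving -3·x^2 - 10·x + 2
  leading term -3·x^2: subtract (-3)·g(x) = -3·x^2 - 9·x, leaving 2 - x
The remainder r(x) = 2 - x ≠ 0 (and deg r < deg g), so g ∤ f, i.e. f ∉ (g).

Final answer: NO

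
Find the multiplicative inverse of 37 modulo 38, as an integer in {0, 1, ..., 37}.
Apply the extended Euclidean algorithm to (38, 37), tracking rows (r, s, t) with s·38 + t·37 = r. Each division r_prev = q·r_cur + r_new produces the new row as (previous row) − q·(current row):
  row A: (38, 1, 0)   [1·38 + 0·37 = 38]
  row B: (37, 0, 1)   [0·38 + 1·37 = 37]
  38 = 1·37 + 1   → row C = row A − 1·row B = (1, 1, −1)   [check: 1·38 − 1·37 = 1]
  37 = 37·1 + 0   → remainder 0, stop. gcd = 1 (last nonzero row C).
The gcd is 1, so 37 is invertible mod 38. The last nonzero row gives 1·38 − 1·37 = 1, so t = −1. So 37^(−1) ≡ −1 ≡ 37 (mod 38). Verify: 37 · 37 = 1369 ≡ 1 (mod 38). ✓

Final answer: 37^(−1) ≡ 37 (mod 38)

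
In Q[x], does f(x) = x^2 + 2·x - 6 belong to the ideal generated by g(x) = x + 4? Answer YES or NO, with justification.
NO

In Q[x] the ideal (g) consists of all multiples of g, so f ∈ (g) iff g | f, i.e. iff the remainder of f on division by g is 0. Divide f by g (g is monic, so eliminate the leading term of the running remainder at each step):
  leading term x^2: subtract (x)·g(x) = x^2 + 4·x, leaving -2·x - 6
  leading term -2·x: subtract (-2)·g(x) = -2·x - 8, leaving 2
The remainder r(x) = 2 ≠ 0 (and deg r < deg g), so g ∤ f, i.e. f ∉ (g).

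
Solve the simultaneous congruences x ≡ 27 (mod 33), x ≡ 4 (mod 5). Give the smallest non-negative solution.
The moduli 33, 5 are pairwise coprime, so by the CRT there is a unique solution mod 33·5 = 165.
Solve by successive substitution. Start with x ≡ 27 (mod 33).
  Combine with x ≡ 4 (mod 5): write x = 27 + 33·t and require 27 + 33·t ≡ 4 (mod 5), i.e. 33·t ≡ 4 − 27 ≡ 2 (mod 5). Since 33^(−1) ≡ 2 (mod 5) (33 ≡ 3 (mod 5)), t ≡ 2·2 ≡ 4 (mod 5). So x ≡ 27 + 33·4 = 159 (mod 165).
Unique solution in [0, 165): x = 159.

Final answer: x ≡ 159 (mod 165); the representative in [0, 165) is 159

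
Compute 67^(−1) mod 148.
Apply the extended Euclidean algorithm to (148, 67), tracking rows (r, s, t) with s·148 + t·67 = r. Each division r_prev = q·r_cur + r_new produces the new row as (previous row) − q·(current row):
  row A: (148, 1, 0)   [1·148 + 0·67 = 148]
  row B: (67, 0, 1)   [0·148 + 1·67 = 67]
  148 = 2·67 + 14   → row C = row A − 2·row B = (14, 1, −2)   [check: 1·148 − 2·67 = 14]
  67 = 4·14 + 11   → row D = row B − 4·row C = (11, −4, 9)   [check: −4·148 + 9·67 = 11]
  14 = 1·11 + 3   → row E = row C − 1·row D = (3, 5, −11)   [check: 5·148 − 11·67 = 3]
  11 = 3·3 + 2   → row F = row D − 3·row E = (2, −19, 42)   [check: −19·148 + 42·67 = 2]
  3 = 1·2 + 1   → row G = row E − 1·row F = (1, 24, −53)   [check: 24·148 − 53·67 = 1]
  2 = 2·1 + 0   → remainder 0, stop. gcd = 1 (last nonzero row G).
The gcd is 1, so 67 is invertible mod 148. The last nonzero row gives 24·148 − 53·67 = 1, so t = −53. So 67^(−1) ≡ −53 ≡ 95 (mod 148). Verify: 67 · 95 = 6365 ≡ 1 (mod 148). ✓

Final answer: 67^(−1) ≡ 95 (mod 148)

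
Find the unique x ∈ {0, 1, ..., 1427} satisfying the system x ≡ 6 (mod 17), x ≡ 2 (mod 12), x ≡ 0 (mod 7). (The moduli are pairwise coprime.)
x ≡ 686 (mod 1428); the representative in [0, 1428) is 686

The moduli 17, 12, 7 are pairwise coprime, so by the CRT there is a unique solution mod 17·12·7 = 1428.
Solve by successive substitution. Start with x ≡ 6 (mod 17).
  Combine with x ≡ 2 (mod 12): write x = 6 + 17·t and require 6 + 17·t ≡ 2 (mod 12), i.e. 17·t ≡ 2 − 6 ≡ 8 (mod 12). Since 17^(−1) ≡ 5 (mod 12) (17 ≡ 5 (mod 12)), t ≡ 5·8 ≡ 4 (mod 12). So x ≡ 6 + 17·4 = 74 (mod 204).
  Combine with x ≡ 0 (mod 7): write x = 74 + 204·t and require 74 + 204·t ≡ 0 (mod 7), i.e. 204·t ≡ 0 − 74 ≡ 3 (mod 7). Since 204^(−1) ≡ 1 (mod 7) (204 ≡ 1 (mod 7)), t ≡ 1·3 ≡ 3 (mod 7). So x ≡ 74 + 204·3 = 686 (mod 1428).
Unique solution in [0, 1428): x = 686.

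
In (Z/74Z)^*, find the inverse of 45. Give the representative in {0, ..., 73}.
Apply the extended Euclidean algorithm to (74, 45), tracking rows (r, s, t) with s·74 + t·45 = r. Each division r_prev = q·r_cur + r_new produces the new row as (previous row) − q·(current row):
  row A: (74, 1, 0)   [1·74 + 0·45 = 74]
  row B: (45, 0, 1)   [0·74 + 1·45 = 45]
  74 = 1·45 + 29   → row C = row A − 1·row B = (29, 1, −1)   [check: 1·74 − 1·45 = 29]
  45 = 1·29 + 16   → row D = row B − 1·row C = (16, −1, 2)   [check: −1·74 + 2·45 = 16]
  29 = 1·16 + 13   → row E = row C − 1·row D = (13, 2, −3)   [check: 2·74 − 3·45 = 13]
  16 = 1·13 + 3   → row F = row D − 1·row E = (3, −3, 5)   [check: −3·74 + 5·45 = 3]
  13 = 4·3 + 1   → row G = row E − 4·row F = (1, 14, −23)   [check: 14·74 − 23·45 = 1]
  3 = 3·1 + 0   → remainder 0, stop. gcd = 1 (last nonzero row G).
The gcd is 1, so 45 is invertible mod 74. The last nonzero row gives 14·74 − 23·45 = 1, so t = −23. So 45^(−1) ≡ −23 ≡ 51 (mod 74). Verify: 45 · 51 = 2295 ≡ 1 (mod 74). ✓

Final answer: 45^(−1) ≡ 51 (mod 74)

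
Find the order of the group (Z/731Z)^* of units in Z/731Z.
|(Z/731Z)^*| = 672

(Z/731Z)^* consists of the classes a with gcd(a, 731) = 1, so its order is φ(731). φ is multiplicative, with φ(p^e) = p^e − p^(e−1). Factorise 731 = 17 · 43. Then
  φ(731) = (17 − 1) · (43 − 1) = 16 · 42 = 672.
Thus |(Z/731Z)^*| = 672.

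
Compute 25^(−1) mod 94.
25^(−1) ≡ 79 (mod 94)

Apply the extended Euclidean algorithm to (94, 25), tracking rows (r, s, t) with s·94 + t·25 = r. Each division r_prev = q·r_cur + r_new produces the new row as (previous row) − q·(current row):
  row A: (94, 1, 0)   [1·94 + 0·25 = 94]
  row B: (25, 0, 1)   [0·94 + 1·25 = 25]
  94 = 3·25 + 19   → row C = row A − 3·row B = (19, 1, −3)   [check: 1·94 − 3·25 = 19]
  25 = 1·19 + 6   → row D = row B − 1·row C = (6, −1, 4)   [check: −1·94 + 4·25 = 6]
  19 = 3·6 + 1   → row E = row C − 3·row D = (1, 4, −15)   [check: 4·94 − 15·25 = 1]
  6 = 6·1 + 0   → remainder 0, stop. gcd = 1 (last nonzero row E).
The gcd is 1, so 25 is invertible mod 94. The last nonzero row gives 4·94 − 15·25 = 1, so t = −15. So 25^(−1) ≡ −15 ≡ 79 (mod 94). Verify: 25 · 79 = 1975 ≡ 1 (mod 94). ✓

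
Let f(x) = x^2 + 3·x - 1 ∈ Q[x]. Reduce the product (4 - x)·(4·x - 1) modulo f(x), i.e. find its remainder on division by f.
First multiply in Q[x] without reducing: a · b = -4·x^2 + 17·x - 4. Now divide by f(x) = x^2 + 3·x - 1, eliminating the leading term at each step:
  leading term -4·x^2: subtract (-4)·f(x) = -4·x^2 - 12·x + 4, leaving 29·x - 8
The degree is now < 2, so this is the remainder. Hence a · b ≡ 29·x - 8 in Q[x]/(f).

Final answer: a · b ≡ 29·x - 8 (mod f(x))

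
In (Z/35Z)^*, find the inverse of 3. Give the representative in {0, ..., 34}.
Apply the extended Euclidean algorithm to (35, 3), tracking rows (r, s, t) with s·35 + t·3 = r. Each division r_prev = q·r_cur + r_new produces the new row as (previous row) − q·(current row):
  row A: (35, 1, 0)   [1·35 + 0·3 = 35]
  row B: (3, 0, 1)   [0·35 + 1·3 = 3]
  35 = 11·3 + 2   → row C = row A − 11·row B = (2, 1, −11)   [check: 1·35 − 11·3 = 2]
  3 = 1·2 + 1   → row D = row B − 1·row C = (1, −1, 12)   [check: −1·35 + 12·3 = 1]
  2 = 2·1 + 0   → remainder 0, stop. gcd = 1 (last nonzero row D).
The gcd is 1, so 3 is invertible mod 35. The last nonzero row gives −1·35 + 12·3 = 1, so t = 12. So 3^(−1) ≡ 12 (mod 35). Verify: 3 · 12 = 36 ≡ 1 (mod 35). ✓

Final answer: 3^(−1) ≡ 12 (mod 35)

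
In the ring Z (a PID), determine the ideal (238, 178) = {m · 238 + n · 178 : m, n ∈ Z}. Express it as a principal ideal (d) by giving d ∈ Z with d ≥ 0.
(238, 178) = (2); d = 2

In the PID Z, (a, b) is generated by gcd(a, b). Compute gcd(238, 178) with the extended Euclidean algorithm, tracking rows (r, s, t) with s·238 + t·178 = r:
  row A: (238, 1, 0)   [1·238 + 0·178 = 238]
  row B: (178, 0, 1)   [0·238 + 1·178 = 178]
  238 = 1·178 + 60   → row C = row A − 1·row B = (60, 1, −1)   [check: 1·238 − 1·178 = 60]
  178 = 2·60 + 58   → row D = row B − 2·row C = (58, −2, 3)   [check: −2·238 + 3·178 = 58]
  60 = 1·58 + 2   → row E = row C − 1·row D = (2, 3, −4)   [check: 3·238 − 4·178 = 2]
  58 = 29·2 + 0   → remainder 0, stop. gcd = 2 (last nonzero row E).
So gcd(238, 178) = 2, with Bézout identity 3·238 − 4·178 = 2. Containment (⊇): the Bézout identity exhibits 2 as an element of (238, 178), giving (2) ⊆ (238, 178). Containment (⊆): since 2 | 238 and 2 | 178 (238 = 2·119, 178 = 2·89), every Z-linear combination of 238 and 178 is divisible by 2, so (238, 178) ⊆ (2). Therefore (238, 178) = (2), d = 2.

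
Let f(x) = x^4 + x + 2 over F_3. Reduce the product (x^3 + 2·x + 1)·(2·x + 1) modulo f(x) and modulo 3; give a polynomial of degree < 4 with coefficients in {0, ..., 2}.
a · b ≡ x^3 + x^2 + 2·x (mod f(x))

Multiply as integer polynomials: a · b = 2·x^4 + x^3 + 4·x^2 + 4·x + 1. Reducing coefficients mod 3: a · b ≡ 2·x^4 + x^3 + x^2 + x + 1. Now divide by f(x) = x^4 + x + 2 in F_3[x], eliminating the leading term at each step:
  leading term 2·x^4: subtract (2)·f(x) = 2·x^4 + 2·x + 1, leaving x^3 + x^2 + 2·x (coefficients mod 3)
The degree is now < 4, so this is the remainder. Hence a · b ≡ x^3 + x^2 + 2·x in F_3[x]/(f).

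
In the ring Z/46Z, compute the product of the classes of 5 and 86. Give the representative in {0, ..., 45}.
Reduce the factors first: 86 ≡ 40 (mod 46), so 5 · 86 ≡ 5 · 40 (mod 46). 5 · 40 = 200. Dividing by 46: 200 = 4·46 + 16. So (5 · 86) mod 46 = 16.

Final answer: 16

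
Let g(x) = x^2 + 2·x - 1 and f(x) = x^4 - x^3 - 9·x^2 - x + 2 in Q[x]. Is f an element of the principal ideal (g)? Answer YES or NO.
YES

In Q[x] the ideal (g) consists of all multiples of g, so f ∈ (g) iff g | f, i.e. iff the remainder of f on division by g is 0. Divide f by g (g is monic, so eliminate the leading term of the running remainder at each step):
  leading term x^4: subtract (x^2)·g(x) = x^4 + 2·x^3 - x^2, leaving -3·x^3 - 8·x^2 - x + 2
  leading term -3·x^3: subtract (-3·x)·g(x) = -3·x^3 - 6·x^2 + 3·x, leaving -2·x^2 - 4·x + 2
  leading term -2·x^2: subtract (-2)·g(x) = -2·x^2 - 4·x + 2, leaving 0
The remainder is 0, so f(x) = g(x) · h(x) with h(x) = x^2 - 3·x - 2. Hence g | f, i.e. f ∈ (g).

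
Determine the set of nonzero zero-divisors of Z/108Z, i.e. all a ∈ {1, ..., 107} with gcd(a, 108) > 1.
nonzero zero-divisors of Z/108Z = {2, 3, 4, 6, 8, 9, 10, 12, 14, 15, 16, 18, 20, 21, 22, 24, 26, 27, 28, 30, 32, 33, 34, 36, 38, 39, 40, 42, 44, 45, 46, 48, 50, 51, 52, 54, 56, 57, 58, 60, 62, 63, 64, 66, 68, 69, 70, 72, 74, 75, 76, 78, 80, 81, 82, 84, 86, 87, 88, 90, 92, 93, 94, 96, 98, 99, 100, 102, 104, 105, 106}

An element a ∈ Z/108Z (with a ≠ 0) is a zero-divisor iff gcd(a, 108) > 1 (because a is a unit precisely when gcd(a, n) = 1, and in Z/nZ every nonzero, non-unit element is a zero-divisor). Scan a = 1, ..., 107 and keep those with gcd(a, 108) > 1:
  gcd(2, 108) = 2, gcd(3, 108) = 3, gcd(4, 108) = 4, gcd(6, 108) = 6, gcd(8, 108) = 4, gcd(9, 108) = 9, gcd(10, 108) = 2, gcd(12, 108) = 12, gcd(14, 108) = 2, gcd(15, 108) = 3, gcd(16, 108) = 4, gcd(18, 108) = 18, gcd(20, 108) = 4, gcd(21, 108) = 3, gcd(22, 108) = 2, gcd(24, 108) = 12, gcd(26, 108) = 2, gcd(27, 108) = 27, gcd(28, 108) = 4, gcd(30, 108) = 6, gcd(32, 108) = 4, gcd(33, 108) = 3, gcd(34, 108) = 2, gcd(36, 108) = 36, gcd(38, 108) = 2, gcd(39, 108) = 3, gcd(40, 108) = 4, gcd(42, 108) = 6, gcd(44, 108) = 4, gcd(45, 108) = 9, gcd(46, 108) = 2, gcd(48, 108) = 12, gcd(50, 108) = 2, gcd(51, 108) = 3, gcd(52, 108) = 4, gcd(54, 108) = 54, gcd(56, 108) = 4, gcd(57, 108) = 3, gcd(58, 108) = 2, gcd(60, 108) = 12, gcd(62, 108) = 2, gcd(63, 108) = 9, gcd(64, 108) = 4, gcd(66, 108) = 6, gcd(68, 108) = 4, gcd(69, 108) = 3, gcd(70, 108) = 2, gcd(72, 108) = 36, gcd(74, 108) = 2, gcd(75, 108) = 3, gcd(76, 108) = 4, gcd(78, 108) = 6, gcd(80, 108) = 4, gcd(81, 108) = 27, gcd(82, 108) = 2, gcd(84, 108) = 12, gcd(86, 108) = 2, gcd(87, 108) = 3, gcd(88, 108) = 4, gcd(90, 108) = 18, gcd(92, 108) = 4, gcd(93, 108) = 3, gcd(94, 108) = 2, gcd(96, 108) = 12, gcd(98, 108) = 2, gcd(99, 108) = 9, gcd(100, 108) = 4, gcd(102, 108) = 6, gcd(104, 108) = 4, gcd(105, 108) = 3, gcd(106, 108) = 2.
All other a ∈ {1, ..., 107} have gcd(a, 108) = 1 and are units. So the nonzero zero-divisors are exactly the 71 values of a appearing in this scan.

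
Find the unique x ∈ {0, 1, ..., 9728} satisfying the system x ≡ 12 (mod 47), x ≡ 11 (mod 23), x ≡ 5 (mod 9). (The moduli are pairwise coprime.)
x ≡ 4289 (mod 9729); the representative in [0, 9729) is 4289

The moduli 47, 23, 9 are pairwise coprime, so by the CRT there is a unique solution mod 47·23·9 = 9729.
Solve by successive substitution. Start with x ≡ 12 (mod 47).
  Combine with x ≡ 11 (mod 23): write x = 12 + 47·t and require 12 + 47·t ≡ 11 (mod 23), i.e. 47·t ≡ 11 − 12 ≡ 22 (mod 23). Since 47^(−1) ≡ 1 (mod 23) (47 ≡ 1 (mod 23)), t ≡ 1·22 ≡ 22 (mod 23). So x ≡ 12 + 47·22 = 1046 (mod 1081).
  Combine with x ≡ 5 (mod 9): write x = 1046 + 1081·t and require 1046 + 1081·t ≡ 5 (mod 9), i.e. 1081·t ≡ 5 − 1046 ≡ 3 (mod 9). Since 1081^(−1) ≡ 1 (mod 9) (1081 ≡ 1 (mod 9)), t ≡ 1·3 ≡ 3 (mod 9). So x ≡ 1046 + 1081·3 = 4289 (mod 9729).
Unique solution in [0, 9729): x = 4289.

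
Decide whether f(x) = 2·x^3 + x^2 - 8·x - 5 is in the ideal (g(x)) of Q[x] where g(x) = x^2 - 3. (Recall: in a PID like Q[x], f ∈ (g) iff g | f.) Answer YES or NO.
NO

In Q[x] the ideal (g) consists of all multiples of g, so f ∈ (g) iff g | f, i.e. iff the remainder of f on division by g is 0. Divide f by g (g is monic, so eliminate the leading term of the running remainder at each step):
  leading term 2·x^3: subtract (2·x)·g(x) = 2·x^3 - 6·x, leaving x^2 - 2·x - 5
  leading term x^2: subtract (1)·g(x) = x^2 - 3, leaving -2·x - 2
The remainder r(x) = -2·x - 2 ≠ 0 (and deg r < deg g), so g ∤ f, i.e. f ∉ (g).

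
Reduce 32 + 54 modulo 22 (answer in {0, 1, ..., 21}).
Reduce the summands first: 32 ≡ 10, 54 ≡ 10 (mod 22), so 32 + 54 ≡ 10 + 10 (mod 22). 10 + 10 = 20; 20 = 0·22 + 20, so (32 + 54) mod 22 = 20.

Final answer: 20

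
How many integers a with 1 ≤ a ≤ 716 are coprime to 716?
The number of a ∈ {1, ..., 716} with gcd(a, 716) = 1 is by definition Euler's totient φ(716). φ is multiplicative, with φ(p^e) = p^e − p^(e−1). Factorise 716 = 2^2 · 179. Then
  φ(716) = (2^2 − 2^1) · (179 − 1) = 2 · 178 = 356.
So there are 356 such integers.

Final answer: 356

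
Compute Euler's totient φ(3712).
φ is multiplicative, with φ(p^e) = p^e − p^(e−1). Factorise 3712 = 2^7 · 29. Then
  φ(3712) = (2^7 − 2^6) · (29 − 1) = 64 · 28 = 1792.

Final answer: φ(3712) = 1792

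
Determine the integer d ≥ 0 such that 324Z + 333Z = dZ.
(324, 333) = (9); d = 9

In the PID Z, (a, b) is generated by gcd(a, b). Compute gcd(333, 324) with the extended Euclidean algorithm, tracking rows (r, s, t) with s·333 + t·324 = r:
  row A: (333, 1, 0)   [1·333 + 0·324 = 333]
  row B: (324, 0, 1)   [0·333 + 1·324 = 324]
  333 = 1·324 + 9   → row C = row A − 1·row B = (9, 1, −1)   [check: 1·333 − 1·324 = 9]
  324 = 36·9 + 0   → remainder 0, stop. gcd = 9 (last nonzero row C).
So gcd(324, 333) = 9, with Bézout identity 1·333 − 1·324 = 9. Containment (⊇): the Bézout identity exhibits 9 as an element of (324, 333), giving (9) ⊆ (324, 333). Containment (⊆): since 9 | 324 and 9 | 333 (324 = 9·36, 333 = 9·37), every Z-linear combination of 324 and 333 is divisible by 9, so (324, 333) ⊆ (9). Therefore (324, 333) = (9), d = 9.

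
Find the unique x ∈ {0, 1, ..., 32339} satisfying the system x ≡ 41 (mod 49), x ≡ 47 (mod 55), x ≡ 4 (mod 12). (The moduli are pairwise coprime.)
The moduli 49, 55, 12 are pairwise coprime, so by the CRT there is a unique solution mod 49·55·12 = 32340.
Solve by successive substitution. Start with x ≡ 41 (mod 49).
  Combine with x ≡ 47 (mod 55): write x = 41 + 49·t and require 41 + 49·t ≡ 47 (mod 55), i.e. 49·t ≡ 47 − 41 ≡ 6 (mod 55). Since 49^(−1) ≡ 9 (mod 55), t ≡ 9·6 ≡ 54 (mod 55). So x ≡ 41 + 49·54 = 2687 (mod 2695).
  Combine with x ≡ 4 (mod 12): write x = 2687 + 2695·t and require 2687 + 2695·t ≡ 4 (mod 12), i.e. 2695·t ≡ 4 − 2687 ≡ 5 (mod 12). Since 2695^(−1) ≡ 7 (mod 12) (2695 ≡ 7 (mod 12)), t ≡ 7·5 ≡ 11 (mod 12). So x ≡ 2687 + 2695·11 = 32332 (mod 32340).
Unique solution in [0, 32340): x = 32332.

Final answer: x ≡ 32332 (mod 32340); the representative in [0, 32340) is 32332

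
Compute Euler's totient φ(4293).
φ is multiplicative, with φ(p^e) = p^e − p^(e−1). Factorise 4293 = 3^4 · 53. Then
  φ(4293) = (3^4 − 3^3) · (53 − 1) = 54 · 52 = 2808.

Final answer: φ(4293) = 2808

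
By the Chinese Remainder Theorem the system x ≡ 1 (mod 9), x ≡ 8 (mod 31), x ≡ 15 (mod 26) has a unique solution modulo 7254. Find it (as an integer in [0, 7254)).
x ≡ 2953 (mod 7254); the representative in [0, 7254) is 2953

The moduli 9, 31, 26 are pairwise coprime, so by the CRT there is a unique solution mod 9·31·26 = 7254.
Solve by successive substitution. Start with x ≡ 1 (mod 9).
  Combine with x ≡ 8 (mod 31): write x = 1 + 9·t and require 1 + 9·t ≡ 8 (mod 31), i.e. 9·t ≡ 8 − 1 ≡ 7 (mod 31). Since 9^(−1) ≡ 7 (mod 31), t ≡ 7·7 ≡ 18 (mod 31). So x ≡ 1 + 9·18 = 163 (mod 279).
  Combine with x ≡ 15 (mod 26): write x = 163 + 279·t and require 163 + 279·t ≡ 15 (mod 26), i.e. 279·t ≡ 15 − 163 ≡ 8 (mod 26). Since 279^(−1) ≡ 11 (mod 26) (279 ≡ 19 (mod 26)), t ≡ 11·8 ≡ 10 (mod 26). So x ≡ 163 + 279·10 = 2953 (mod 7254).
Unique solution in [0, 7254): x = 2953.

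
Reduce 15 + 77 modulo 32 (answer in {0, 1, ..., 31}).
28

Reduce the summands first: 77 ≡ 13 (mod 32), so 15 + 77 ≡ 15 + 13 (mod 32). 15 + 13 = 28; 28 = 0·32 + 28, so (15 + 77) mod 32 = 28.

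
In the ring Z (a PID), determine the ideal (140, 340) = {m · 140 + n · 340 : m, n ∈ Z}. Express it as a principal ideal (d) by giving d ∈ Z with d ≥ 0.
In the PID Z, (a, b) is generated by gcd(a, b). Compute gcd(340, 140) with the extended Euclidean algorithm, tracking rows (r, s, t) with s·340 + t·140 = r:
  row A: (340, 1, 0)   [1·340 + 0·140 = 340]
  row B: (140, 0, 1)   [0·340 + 1·140 = 140]
  340 = 2·140 + 60   → row C = row A − 2·row B = (60, 1, −2)   [check: 1·340 − 2·140 = 60]
  140 = 2·60 + 20   → row D = row B − 2·row C = (20, −2, 5)   [check: −2·340 + 5·140 = 20]
  60 = 3·20 + 0   → remainder 0, stop. gcd = 20 (last nonzero row D).
So gcd(140, 340) = 20, with Bézout identity −2·340 + 5·140 = 20. Containment (⊇): the Bézout identity exhibits 20 as an element of (140, 340), giving (20) ⊆ (140, 340). Containment (⊆): since 20 | 140 and 20 | 340 (140 = 20·7, 340 = 20·17), every Z-linear combination of 140 and 340 is divisible by 20, so (140, 340) ⊆ (20). Therefore (140, 340) = (20), d = 20.

Final answer: (140, 340) = (20); d = 20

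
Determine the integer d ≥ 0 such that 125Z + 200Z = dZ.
(125, 200) = (25); d = 25

In the PID Z, (a, b) is generated by gcd(a, b). Compute gcd(200, 125) with the extended Euclidean algorithm, tracking rows (r, s, t) with s·200 + t·125 = r:
  row A: (200, 1, 0)   [1·200 + 0·125 = 200]
  row B: (125, 0, 1)   [0·200 + 1·125 = 125]
  200 = 1·125 + 75   → row C = row A − 1·row B = (75, 1, −1)   [check: 1·200 − 1·125 = 75]
  125 = 1·75 + 50   → row D = row B − 1·row C = (50, −1, 2)   [check: −1·200 + 2·125 = 50]
  75 = 1·50 + 25   → row E = row C − 1·row D = (25, 2, −3)   [check: 2·200 − 3·125 = 25]
  50 = 2·25 + 0   → remainder 0, stop. gcd = 25 (last nonzero row E).
So gcd(125, 200) = 25, with Bézout identity 2·200 − 3·125 = 25. Containment (⊇): the Bézout identity exhibits 25 as an element of (125, 200), giving (25) ⊆ (125, 200). Containment (⊆): since 25 | 125 and 25 | 200 (125 = 25·5, 200 = 25·8), every Z-linear combination of 125 and 200 is divisible by 25, so (125, 200) ⊆ (25). Therefore (125, 200) = (25), d = 25.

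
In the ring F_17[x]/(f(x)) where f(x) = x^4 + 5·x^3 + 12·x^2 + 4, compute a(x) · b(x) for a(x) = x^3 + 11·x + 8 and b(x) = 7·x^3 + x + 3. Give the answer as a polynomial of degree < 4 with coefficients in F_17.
Multiply as integer polynomials: a · b = 7·x^6 + 78·x^4 + 59·x^3 + 11·x^2 + 41·x + 24. Reducing coefficients mod 17: a · b ≡ 7·x^6 + 10·x^4 + 8·x^3 + 11·x^2 + 7·x + 7. Now divide by f(x) = x^4 + 5·x^3 + 12·x^2 + 4 in F_17[x], eliminating the leading term at each step:
  leading term 7·x^6: subtract (7·x^2)·f(x) = 7·x^6 + x^5 + 16·x^4 + 11·x^2, leaving 16·x^5 + 11·x^4 + 8·x^3 + 7·x + 7 (coefficients mod 17)
  leading term 16·x^5: subtract (16·x)·f(x) = 16·x^5 + 12·x^4 + 5·x^3 + 13·x, leaving 16·x^4 + 3·x^3 + 11·x + 7 (coefficients mod 17)
  leading term 16·x^4: subtract (16)·f(x) = 16·x^4 + 12·x^3 + 5·x^2 + 13, leaving 8·x^3 + 12·x^2 + 11·x + 11 (coefficients mod 17)
The degree is now < 4, so this is the remainder. Hence a · b ≡ 8·x^3 + 12·x^2 + 11·x + 11 in F_17[x]/(f).

Final answer: a · b ≡ 8·x^3 + 12·x^2 + 11·x + 11 (mod f(x))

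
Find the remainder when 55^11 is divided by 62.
11

Use repeated squaring. Binary(11) = 1011. Walk through the bits of the exponent 11 left-to-right: at each bit after the leading one, square the running value, then multiply by 55 if the bit is 1 (always reducing mod 62):
  bit 1 = 1 (leading): start with 55.
  bit 2 = 0: square 55^2 = 3025 ≡ 49 (mod 62).
  bit 3 = 1: square 49^2 = 2401 ≡ 45; bit is 1, so multiply 45·55 = 2475 ≡ 57 (mod 62).
  bit 4 = 1: square 57^2 = 3249 ≡ 25; bit is 1, so multiply 25·55 = 1375 ≡ 11 (mod 62).
Final value: 55^11 ≡ 11 (mod 62).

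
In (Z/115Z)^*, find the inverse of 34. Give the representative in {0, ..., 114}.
Apply the extended Euclidean algorithm to (115, 34), tracking rows (r, s, t) with s·115 + t·34 = r. Each division r_prev = q·r_cur + r_new produces the new row as (previous row) − q·(current row):
  row A: (115, 1, 0)   [1·115 + 0·34 = 115]
  row B: (34, 0, 1)   [0·115 + 1·34 = 34]
  115 = 3·34 + 13   → row C = row A − 3·row B = (13, 1, −3)   [check: 1·115 − 3·34 = 13]
  34 = 2·13 + 8   → row D = row B − 2·row C = (8, −2, 7)   [check: −2·115 + 7·34 = 8]
  13 = 1·8 + 5   → row E = row C − 1·row D = (5, 3, −10)   [check: 3·115 − 10·34 = 5]
  8 = 1·5 + 3   → row F = row D − 1·row E = (3, −5, 17)   [check: −5·115 + 17·34 = 3]
  5 = 1·3 + 2   → row G = row E − 1·row F = (2, 8, −27)   [check: 8·115 − 27·34 = 2]
  3 = 1·2 + 1   → row H = row F − 1·row G = (1, −13, 44)   [check: −13·115 + 44·34 = 1]
  2 = 2·1 + 0   → remainder 0, stop. gcd = 1 (last nonzero row H).
The gcd is 1, so 34 is invertible mod 115. The last nonzero row gives −13·115 + 44·34 = 1, so t = 44. So 34^(−1) ≡ 44 (mod 115). Verify: 34 · 44 = 1496 ≡ 1 (mod 115). ✓

Final answer: 34^(−1) ≡ 44 (mod 115)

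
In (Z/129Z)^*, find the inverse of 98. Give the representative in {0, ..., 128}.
98^(−1) ≡ 104 (mod 129)

Apply the extended Euclidean algorithm to (129, 98), tracking rows (r, s, t) with s·129 + t·98 = r. Each division r_prev = q·r_cur + r_new produces the new row as (previous row) − q·(current row):
  row A: (129, 1, 0)   [1·129 + 0·98 = 129]
  row B: (98, 0, 1)   [0·129 + 1·98 = 98]
  129 = 1·98 + 31   → row C = row A − 1·row B = (31, 1, −1)   [check: 1·129 − 1·98 = 31]
  98 = 3·31 + 5   → row D = row B − 3·row C = (5, −3, 4)   [check: −3·129 + 4·98 = 5]
  31 = 6·5 + 1   → row E = row C − 6·row D = (1, 19, −25)   [check: 19·129 − 25·98 = 1]
  5 = 5·1 + 0   → remainder 0, stop. gcd = 1 (last nonzero row E).
The gcd is 1, so 98 is invertible mod 129. The last nonzero row gives 19·129 − 25·98 = 1, so t = −25. So 98^(−1) ≡ −25 ≡ 104 (mod 129). Verify: 98 · 104 = 10192 ≡ 1 (mod 129). ✓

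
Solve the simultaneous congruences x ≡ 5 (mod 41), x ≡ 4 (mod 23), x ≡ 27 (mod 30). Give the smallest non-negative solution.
x ≡ 6237 (mod 28290); the representative in [0, 28290) is 6237

The moduli 41, 23, 30 are pairwise coprime, so by the CRT there is a unique solution mod 41·23·30 = 28290.
Solve by successive substitution. Start with x ≡ 5 (mod 41).
  Combine with x ≡ 4 (mod 23): write x = 5 + 41·t and require 5 + 41·t ≡ 4 (mod 23), i.e. 41·t ≡ 4 − 5 ≡ 22 (mod 23). Since 41^(−1) ≡ 9 (mod 23) (41 ≡ 18 (mod 23)), t ≡ 9·22 ≡ 14 (mod 23). So x ≡ 5 + 41·14 = 579 (mod 943).
  Combine with x ≡ 27 (mod 30): write x = 579 + 943·t and require 579 + 943·t ≡ 27 (mod 30), i.e. 943·t ≡ 27 − 579 ≡ 18 (mod 30). Since 943^(−1) ≡ 7 (mod 30) (943 ≡ 13 (mod 30)), t ≡ 7·18 ≡ 6 (mod 30). So x ≡ 579 + 943·6 = 6237 (mod 28290).
Unique solution in [0, 28290): x = 6237.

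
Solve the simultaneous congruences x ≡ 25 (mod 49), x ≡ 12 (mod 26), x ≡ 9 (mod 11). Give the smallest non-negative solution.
x ≡ 3210 (mod 14014); the representative in [0, 14014) is 3210

The moduli 49, 26, 11 are pairwise coprime, so by the CRT there is a unique solution mod 49·26·11 = 14014.
Solve by successive substitution. Start with x ≡ 25 (mod 49).
  Combine with x ≡ 12 (mod 26): write x = 25 + 49·t and require 25 + 49·t ≡ 12 (mod 26), i.e. 49·t ≡ 12 − 25 ≡ 13 (mod 26). Since 49^(−1) ≡ 17 (mod 26) (49 ≡ 23 (mod 26)), t ≡ 17·13 ≡ 13 (mod 26). So x ≡ 25 + 49·13 = 662 (mod 1274).
  Combine with x ≡ 9 (mod 11): write x = 662 + 1274·t and require 662 + 1274·t ≡ 9 (mod 11), i.e. 1274·t ≡ 9 − 662 ≡ 7 (mod 11). Since 1274^(−1) ≡ 5 (mod 11) (1274 ≡ 9 (mod 11)), t ≡ 5·7 ≡ 2 (mod 11). So x ≡ 662 + 1274·2 = 3210 (mod 14014).
Unique solution in [0, 14014): x = 3210.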